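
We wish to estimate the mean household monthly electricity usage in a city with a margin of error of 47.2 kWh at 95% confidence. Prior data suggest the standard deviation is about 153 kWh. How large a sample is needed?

n = 41

For a mean, the margin of error is E = z·σ/√n, so n = (zσ/E)².
At 95% confidence, z = 1.960.
n = (1.960 × 153 / 47.2)² = 40.37
Round up: n = 41.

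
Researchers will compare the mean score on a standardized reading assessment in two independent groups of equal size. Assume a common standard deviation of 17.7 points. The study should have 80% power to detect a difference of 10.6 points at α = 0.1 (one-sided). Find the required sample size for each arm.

26 per group

For two equal groups, n per group = 2·((z_α + z_β)·σ/δ)².
z_α = 1.282; z_β = 0.842 (power 80%).
n = 2 × (2.124 × 17.7 / 10.6)² = 2 × 12.58 = 25.16
Round up: n = 26 per group.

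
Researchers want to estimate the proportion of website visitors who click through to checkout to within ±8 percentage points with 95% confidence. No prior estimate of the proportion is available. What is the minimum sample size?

151

For a proportion with margin E = 0.08 at 95% confidence, z = 1.960.
With no prior estimate, use p = 0.5, which maximizes p(1−p) at 0.25.
n = 0.25 × (z/E)² = 0.25 × (1.960/0.08)² = 150.06
Round up: n = 151.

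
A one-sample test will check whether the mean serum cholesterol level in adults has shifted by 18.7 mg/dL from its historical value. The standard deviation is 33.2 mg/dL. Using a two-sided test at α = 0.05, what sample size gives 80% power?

For a one-sample z-test, n = ((z_{α/2} + z_β)·σ/δ)².
z_{α/2} = 1.960 (two-sided α = 0.05); z_β = 0.842 (power 80% → β = 0.2).
n = (2.802 × 33.2 / 18.7)² = 24.75
Round up: n = 25.

25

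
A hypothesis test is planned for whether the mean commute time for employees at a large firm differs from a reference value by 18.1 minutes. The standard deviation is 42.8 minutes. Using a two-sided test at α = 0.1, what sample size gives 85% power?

n = 41

For a one-sample z-test, n = ((z_{α/2} + z_β)·σ/δ)².
z_{α/2} = 1.645 (two-sided α = 0.1); z_β = 1.036 (power 85% → β = 0.15).
n = (2.681 × 42.8 / 18.1)² = 40.19
Round up: n = 41.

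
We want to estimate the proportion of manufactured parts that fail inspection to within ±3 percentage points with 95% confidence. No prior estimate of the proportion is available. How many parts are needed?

1068

For a proportion with margin E = 0.03 at 95% confidence, z = 1.960.
With no prior estimate, use p = 0.5, which maximizes p(1−p) at 0.25.
n = 0.25 × (z/E)² = 0.25 × (1.960/0.03)² = 1067.11
Round up: n = 1068.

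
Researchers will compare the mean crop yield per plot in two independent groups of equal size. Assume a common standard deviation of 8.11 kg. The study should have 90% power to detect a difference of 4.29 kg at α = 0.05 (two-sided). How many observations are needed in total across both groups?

For two equal groups, n per group = 2·((z_{α/2} + z_β)·σ/δ)².
z_{α/2} = 1.960; z_β = 1.282 (power 90%).
n = 2 × (3.242 × 8.11 / 4.29)² = 2 × 37.56 = 75.12
Round up: n = 76 per group.
Total across both groups: 2 × 76 = 152.

152 total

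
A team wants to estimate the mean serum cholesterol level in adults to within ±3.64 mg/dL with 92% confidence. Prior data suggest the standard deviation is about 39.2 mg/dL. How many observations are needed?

For a mean, the margin of error is E = z·σ/√n, so n = (zσ/E)².
At 92% confidence, z = 1.751.
n = (1.751 × 39.2 / 3.64)² = 355.58
Round up: n = 356.

356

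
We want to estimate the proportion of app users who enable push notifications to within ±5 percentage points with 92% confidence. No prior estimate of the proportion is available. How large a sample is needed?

For a proportion with margin E = 0.05 at 92% confidence, z = 1.751.
With no prior estimate, use p = 0.5, which maximizes p(1−p) at 0.25.
n = 0.25 × (z/E)² = 0.25 × (1.751/0.05)² = 306.60
Round up: n = 307.

307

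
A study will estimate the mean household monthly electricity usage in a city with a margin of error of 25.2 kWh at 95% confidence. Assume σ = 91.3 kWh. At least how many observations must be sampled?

For a mean, the margin of error is E = z·σ/√n, so n = (zσ/E)².
At 95% confidence, z = 1.960.
n = (1.960 × 91.3 / 25.2)² = 50.43
Round up: n = 51.

51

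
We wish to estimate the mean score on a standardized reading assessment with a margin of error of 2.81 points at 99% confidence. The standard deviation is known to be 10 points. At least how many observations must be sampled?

For a mean, the margin of error is E = z·σ/√n, so n = (zσ/E)².
At 99% confidence, z = 2.576.
n = (2.576 × 10 / 2.81)² = 84.04
Round up: n = 85.

85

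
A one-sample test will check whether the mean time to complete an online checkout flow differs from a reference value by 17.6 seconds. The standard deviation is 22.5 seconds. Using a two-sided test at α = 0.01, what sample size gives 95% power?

For a one-sample z-test, n = ((z_{α/2} + z_β)·σ/δ)².
z_{α/2} = 2.576 (two-sided α = 0.01); z_β = 1.645 (power 95% → β = 0.05).
n = (4.221 × 22.5 / 17.6)² = 29.12
Round up: n = 30.

30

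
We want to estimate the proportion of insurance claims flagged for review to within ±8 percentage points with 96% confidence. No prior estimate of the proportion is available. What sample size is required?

165

For a proportion with margin E = 0.08 at 96% confidence, z = 2.054.
With no prior estimate, use p = 0.5, which maximizes p(1−p) at 0.25.
n = 0.25 × (z/E)² = 0.25 × (2.054/0.08)² = 164.80
Round up: n = 165.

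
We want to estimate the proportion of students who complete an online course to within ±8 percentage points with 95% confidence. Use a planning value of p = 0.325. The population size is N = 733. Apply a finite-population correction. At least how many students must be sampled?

112

For a proportion with margin E = 0.08 at 95% confidence, z = 1.960.
n = p̂(1−p̂)(z/E)² = 0.325 × 0.675 × (1.960/0.08)² = 131.68 — call this n₀.
Finite-population correction with N = 733: n = n₀ / (1 + (n₀−1)/N) = 131.68 / 1.178 = 111.78
Round up: n = 112.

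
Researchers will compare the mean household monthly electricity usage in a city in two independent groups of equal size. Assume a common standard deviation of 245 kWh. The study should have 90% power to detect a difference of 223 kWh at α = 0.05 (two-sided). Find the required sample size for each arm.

26 per group

For two equal groups, n per group = 2·((z_{α/2} + z_β)·σ/δ)².
z_{α/2} = 1.960; z_β = 1.282 (power 90%).
n = 2 × (3.242 × 245 / 223)² = 2 × 12.69 = 25.38
Round up: n = 26 per group.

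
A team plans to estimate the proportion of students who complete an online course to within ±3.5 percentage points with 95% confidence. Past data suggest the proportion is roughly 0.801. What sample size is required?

500

For a proportion with margin E = 0.035 at 95% confidence, z = 1.960.
n = p̂(1−p̂)(z/E)² = 0.801 × 0.199 × (1.960/0.035)² = 499.88
Round up: n = 500.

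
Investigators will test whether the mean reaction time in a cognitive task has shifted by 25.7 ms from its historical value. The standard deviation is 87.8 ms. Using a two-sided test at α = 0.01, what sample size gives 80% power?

For a one-sample z-test, n = ((z_{α/2} + z_β)·σ/δ)².
z_{α/2} = 2.576 (two-sided α = 0.01); z_β = 0.842 (power 80% → β = 0.2).
n = (3.418 × 87.8 / 25.7)² = 136.35
Round up: n = 137.

137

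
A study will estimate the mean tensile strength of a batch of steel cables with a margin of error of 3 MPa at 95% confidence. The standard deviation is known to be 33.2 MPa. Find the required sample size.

For a mean, the margin of error is E = z·σ/√n, so n = (zσ/E)².
At 95% confidence, z = 1.960.
n = (1.960 × 33.2 / 3)² = 470.49
Round up: n = 471.

n = 471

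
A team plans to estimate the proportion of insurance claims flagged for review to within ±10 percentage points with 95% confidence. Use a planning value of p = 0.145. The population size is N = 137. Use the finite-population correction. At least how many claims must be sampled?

n = 36

For a proportion with margin E = 0.1 at 95% confidence, z = 1.960.
n = p̂(1−p̂)(z/E)² = 0.145 × 0.855 × (1.960/0.1)² = 47.63 — call this n₀.
Finite-population correction with N = 137: n = n₀ / (1 + (n₀−1)/N) = 47.63 / 1.34 = 35.54
Round up: n = 36.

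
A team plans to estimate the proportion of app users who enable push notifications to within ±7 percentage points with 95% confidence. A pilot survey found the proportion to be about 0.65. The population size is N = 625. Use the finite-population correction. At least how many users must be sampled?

139

For a proportion with margin E = 0.07 at 95% confidence, z = 1.960.
n = p̂(1−p̂)(z/E)² = 0.65 × 0.35 × (1.960/0.07)² = 178.36 — call this n₀.
Finite-population correction with N = 625: n = n₀ / (1 + (n₀−1)/N) = 178.36 / 1.284 = 138.91
Round up: n = 139.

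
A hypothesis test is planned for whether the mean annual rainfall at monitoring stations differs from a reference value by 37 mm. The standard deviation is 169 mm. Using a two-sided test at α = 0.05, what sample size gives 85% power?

For a one-sample z-test, n = ((z_{α/2} + z_β)·σ/δ)².
z_{α/2} = 1.960 (two-sided α = 0.05); z_β = 1.036 (power 85% → β = 0.15).
n = (2.996 × 169 / 37)² = 187.26
Round up: n = 188.

188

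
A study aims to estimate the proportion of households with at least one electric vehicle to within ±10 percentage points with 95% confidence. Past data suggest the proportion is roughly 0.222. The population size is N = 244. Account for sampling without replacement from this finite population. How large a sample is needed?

For a proportion with margin E = 0.1 at 95% confidence, z = 1.960.
n = p̂(1−p̂)(z/E)² = 0.222 × 0.778 × (1.960/0.1)² = 66.35 — call this n₀.
Finite-population correction with N = 244: n = n₀ / (1 + (n₀−1)/N) = 66.35 / 1.268 = 52.33
Round up: n = 53.

53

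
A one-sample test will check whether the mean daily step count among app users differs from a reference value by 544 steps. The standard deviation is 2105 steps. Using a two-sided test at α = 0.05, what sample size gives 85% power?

For a one-sample z-test, n = ((z_{α/2} + z_β)·σ/δ)².
z_{α/2} = 1.960 (two-sided α = 0.05); z_β = 1.036 (power 85% → β = 0.15).
n = (2.996 × 2105 / 544)² = 134.40
Round up: n = 135.

135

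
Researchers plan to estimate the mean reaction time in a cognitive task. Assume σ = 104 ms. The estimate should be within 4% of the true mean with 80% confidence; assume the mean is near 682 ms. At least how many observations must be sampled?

For a mean, the margin of error is E = z·σ/√n, so n = (zσ/E)².
At 80% confidence, z = 1.282.
E = 4% of 682 = 27.28 ms.
n = (1.282 × 104 / 27.28)² = 23.89
Round up: n = 24.

24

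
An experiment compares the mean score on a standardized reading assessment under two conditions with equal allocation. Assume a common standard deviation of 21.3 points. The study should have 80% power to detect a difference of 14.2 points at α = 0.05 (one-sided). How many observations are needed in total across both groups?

For two equal groups, n per group = 2·((z_α + z_β)·σ/δ)².
z_α = 1.645; z_β = 0.842 (power 80%).
n = 2 × (2.487 × 21.3 / 14.2)² = 2 × 13.92 = 27.84
Round up: n = 28 per group.
Total across both groups: 2 × 28 = 56.

56 total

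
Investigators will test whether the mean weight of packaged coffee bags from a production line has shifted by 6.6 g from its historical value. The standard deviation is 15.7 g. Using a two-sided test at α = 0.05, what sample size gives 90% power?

For a one-sample z-test, n = ((z_{α/2} + z_β)·σ/δ)².
z_{α/2} = 1.960 (two-sided α = 0.05); z_β = 1.282 (power 90% → β = 0.1).
n = (3.242 × 15.7 / 6.6)² = 59.48
Round up: n = 60.

n = 60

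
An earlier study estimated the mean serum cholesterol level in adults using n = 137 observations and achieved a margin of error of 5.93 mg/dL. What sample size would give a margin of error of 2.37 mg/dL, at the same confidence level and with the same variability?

858

Margin of error scales as 1/√n, so n₂ = n₁·(E₁/E₂)².
n₂ = 137 × (5.93/2.37)² = 137 × 6.261 = 857.76
Round up: n₂ = 858.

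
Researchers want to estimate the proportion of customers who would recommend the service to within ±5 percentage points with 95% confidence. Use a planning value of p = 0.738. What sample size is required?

For a proportion with margin E = 0.05 at 95% confidence, z = 1.960.
n = p̂(1−p̂)(z/E)² = 0.738 × 0.262 × (1.960/0.05)² = 297.12
Round up: n = 298.

298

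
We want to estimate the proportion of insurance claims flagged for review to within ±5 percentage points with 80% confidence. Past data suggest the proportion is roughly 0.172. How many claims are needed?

For a proportion with margin E = 0.05 at 80% confidence, z = 1.282.
n = p̂(1−p̂)(z/E)² = 0.172 × 0.828 × (1.282/0.05)² = 93.63
Round up: n = 94.

n = 94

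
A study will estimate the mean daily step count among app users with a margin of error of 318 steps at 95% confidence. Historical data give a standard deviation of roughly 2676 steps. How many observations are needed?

273

For a mean, the margin of error is E = z·σ/√n, so n = (zσ/E)².
At 95% confidence, z = 1.960.
n = (1.960 × 2676 / 318)² = 272.04
Round up: n = 273.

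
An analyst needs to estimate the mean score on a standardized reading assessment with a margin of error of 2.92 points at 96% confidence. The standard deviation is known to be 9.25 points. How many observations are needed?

n = 43

For a mean, the margin of error is E = z·σ/√n, so n = (zσ/E)².
At 96% confidence, z = 2.054.
n = (2.054 × 9.25 / 2.92)² = 42.34
Round up: n = 43.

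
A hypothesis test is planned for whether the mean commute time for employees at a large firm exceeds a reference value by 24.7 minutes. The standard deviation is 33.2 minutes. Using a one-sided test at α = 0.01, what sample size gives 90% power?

For a one-sample z-test, n = ((z_α + z_β)·σ/δ)².
z_α = 2.326 (one-sided α = 0.01); z_β = 1.282 (power 90% → β = 0.1).
n = (3.608 × 33.2 / 24.7)² = 23.52
Round up: n = 24.

n = 24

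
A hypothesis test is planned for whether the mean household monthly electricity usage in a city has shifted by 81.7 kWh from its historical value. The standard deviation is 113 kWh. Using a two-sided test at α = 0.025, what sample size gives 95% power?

For a one-sample z-test, n = ((z_{α/2} + z_β)·σ/δ)².
z_{α/2} = 2.241 (two-sided α = 0.025); z_β = 1.645 (power 95% → β = 0.05).
n = (3.886 × 113 / 81.7)² = 28.89
Round up: n = 29.

29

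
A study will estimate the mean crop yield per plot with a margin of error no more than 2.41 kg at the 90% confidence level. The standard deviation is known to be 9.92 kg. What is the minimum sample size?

46

For a mean, the margin of error is E = z·σ/√n, so n = (zσ/E)².
At 90% confidence, z = 1.645.
n = (1.645 × 9.92 / 2.41)² = 45.85
Round up: n = 46.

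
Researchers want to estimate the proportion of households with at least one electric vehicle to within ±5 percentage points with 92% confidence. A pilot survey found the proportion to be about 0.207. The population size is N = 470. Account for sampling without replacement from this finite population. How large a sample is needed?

142

For a proportion with margin E = 0.05 at 92% confidence, z = 1.751.
n = p̂(1−p̂)(z/E)² = 0.207 × 0.793 × (1.751/0.05)² = 201.31 — call this n₀.
Finite-population correction with N = 470: n = n₀ / (1 + (n₀−1)/N) = 201.31 / 1.426 = 141.17
Round up: n = 142.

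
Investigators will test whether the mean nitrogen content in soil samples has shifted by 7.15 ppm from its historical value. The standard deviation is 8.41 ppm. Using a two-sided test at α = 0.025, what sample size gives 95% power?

21

For a one-sample z-test, n = ((z_{α/2} + z_β)·σ/δ)².
z_{α/2} = 2.241 (two-sided α = 0.025); z_β = 1.645 (power 95% → β = 0.05).
n = (3.886 × 8.41 / 7.15)² = 20.89
Round up: n = 21.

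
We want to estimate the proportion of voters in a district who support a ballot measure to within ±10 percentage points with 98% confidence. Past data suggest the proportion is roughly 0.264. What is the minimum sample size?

For a proportion with margin E = 0.1 at 98% confidence, z = 2.326.
n = p̂(1−p̂)(z/E)² = 0.264 × 0.736 × (2.326/0.1)² = 105.12
Round up: n = 106.

106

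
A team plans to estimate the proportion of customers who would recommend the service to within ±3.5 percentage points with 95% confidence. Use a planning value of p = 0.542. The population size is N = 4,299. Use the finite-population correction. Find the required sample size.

For a proportion with margin E = 0.035 at 95% confidence, z = 1.960.
n = p̂(1−p̂)(z/E)² = 0.542 × 0.458 × (1.960/0.035)² = 778.47 — call this n₀.
Finite-population correction with N = 4,299: n = n₀ / (1 + (n₀−1)/N) = 778.47 / 1.181 = 659.16
Round up: n = 660.

660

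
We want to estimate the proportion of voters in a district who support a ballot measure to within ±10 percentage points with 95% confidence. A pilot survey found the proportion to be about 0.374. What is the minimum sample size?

n = 90

For a proportion with margin E = 0.1 at 95% confidence, z = 1.960.
n = p̂(1−p̂)(z/E)² = 0.374 × 0.626 × (1.960/0.1)² = 89.94
Round up: n = 90.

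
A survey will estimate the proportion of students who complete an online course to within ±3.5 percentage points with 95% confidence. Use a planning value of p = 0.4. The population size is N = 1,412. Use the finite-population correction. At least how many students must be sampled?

n = 492

For a proportion with margin E = 0.035 at 95% confidence, z = 1.960.
n = p̂(1−p̂)(z/E)² = 0.4 × 0.6 × (1.960/0.035)² = 752.64 — call this n₀.
Finite-population correction with N = 1,412: n = n₀ / (1 + (n₀−1)/N) = 752.64 / 1.532 = 491.28
Round up: n = 492.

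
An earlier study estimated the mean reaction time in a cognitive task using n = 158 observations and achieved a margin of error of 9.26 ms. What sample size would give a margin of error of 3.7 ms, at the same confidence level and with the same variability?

Margin of error scales as 1/√n, so n₂ = n₁·(E₁/E₂)².
n₂ = 158 × (9.26/3.7)² = 158 × 6.264 = 989.71
Round up: n₂ = 990.

n = 990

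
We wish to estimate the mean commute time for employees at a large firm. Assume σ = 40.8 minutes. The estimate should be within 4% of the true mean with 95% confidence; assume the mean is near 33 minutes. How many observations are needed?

For a mean, the margin of error is E = z·σ/√n, so n = (zσ/E)².
At 95% confidence, z = 1.960.
E = 4% of 33 = 1.32 minutes.
n = (1.960 × 40.8 / 1.32)² = 3670.16
Round up: n = 3671.

3671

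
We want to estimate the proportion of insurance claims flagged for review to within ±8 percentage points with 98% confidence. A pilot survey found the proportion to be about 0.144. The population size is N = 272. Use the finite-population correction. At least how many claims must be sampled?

For a proportion with margin E = 0.08 at 98% confidence, z = 2.326.
n = p̂(1−p̂)(z/E)² = 0.144 × 0.856 × (2.326/0.08)² = 104.20 — call this n₀.
Finite-population correction with N = 272: n = n₀ / (1 + (n₀−1)/N) = 104.20 / 1.379 = 75.56
Round up: n = 76.

76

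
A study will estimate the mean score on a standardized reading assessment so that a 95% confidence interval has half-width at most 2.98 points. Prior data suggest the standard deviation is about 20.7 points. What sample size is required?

For a mean, the margin of error is E = z·σ/√n, so n = (zσ/E)².
At 95% confidence, z = 1.960.
n = (1.960 × 20.7 / 2.98)² = 185.36
Round up: n = 186.

186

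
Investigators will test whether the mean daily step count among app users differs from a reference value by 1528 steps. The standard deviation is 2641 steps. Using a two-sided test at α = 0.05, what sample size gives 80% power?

n = 24

For a one-sample z-test, n = ((z_{α/2} + z_β)·σ/δ)².
z_{α/2} = 1.960 (two-sided α = 0.05); z_β = 0.842 (power 80% → β = 0.2).
n = (2.802 × 2641 / 1528)² = 23.45
Round up: n = 24.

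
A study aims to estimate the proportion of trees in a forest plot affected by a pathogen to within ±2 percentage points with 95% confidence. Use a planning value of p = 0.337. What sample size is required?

2146

For a proportion with margin E = 0.02 at 95% confidence, z = 1.960.
n = p̂(1−p̂)(z/E)² = 0.337 × 0.663 × (1.960/0.02)² = 2145.83
Round up: n = 2146.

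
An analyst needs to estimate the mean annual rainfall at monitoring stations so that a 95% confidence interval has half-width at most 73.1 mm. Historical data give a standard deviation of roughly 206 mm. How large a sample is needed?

31

For a mean, the margin of error is E = z·σ/√n, so n = (zσ/E)².
At 95% confidence, z = 1.960.
n = (1.960 × 206 / 73.1)² = 30.51
Round up: n = 31.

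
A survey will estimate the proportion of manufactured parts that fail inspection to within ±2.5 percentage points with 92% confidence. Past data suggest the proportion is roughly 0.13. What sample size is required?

n = 555

For a proportion with margin E = 0.025 at 92% confidence, z = 1.751.
n = p̂(1−p̂)(z/E)² = 0.13 × 0.87 × (1.751/0.025)² = 554.82
Round up: n = 555.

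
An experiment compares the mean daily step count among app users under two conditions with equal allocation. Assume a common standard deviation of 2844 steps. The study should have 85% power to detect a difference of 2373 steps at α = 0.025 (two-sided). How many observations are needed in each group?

For two equal groups, n per group = 2·((z_{α/2} + z_β)·σ/δ)².
z_{α/2} = 2.241; z_β = 1.036 (power 85%).
n = 2 × (3.277 × 2844 / 2373)² = 2 × 15.42 = 30.84
Round up: n = 31 per group.

31 per group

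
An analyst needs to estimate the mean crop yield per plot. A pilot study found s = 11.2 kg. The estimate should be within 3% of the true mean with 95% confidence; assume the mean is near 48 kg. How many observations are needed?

233

For a mean, the margin of error is E = z·σ/√n, so n = (zσ/E)².
At 95% confidence, z = 1.960.
E = 3% of 48 = 1.44 kg.
n = (1.960 × 11.2 / 1.44)² = 232.39
Round up: n = 233.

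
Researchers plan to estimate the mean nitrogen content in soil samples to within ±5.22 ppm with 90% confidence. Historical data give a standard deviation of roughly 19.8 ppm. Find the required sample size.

n = 39

For a mean, the margin of error is E = z·σ/√n, so n = (zσ/E)².
At 90% confidence, z = 1.645.
n = (1.645 × 19.8 / 5.22)² = 38.93
Round up: n = 39.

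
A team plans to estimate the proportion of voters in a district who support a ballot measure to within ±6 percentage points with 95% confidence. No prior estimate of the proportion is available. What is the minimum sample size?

n = 267

For a proportion with margin E = 0.06 at 95% confidence, z = 1.960.
With no prior estimate, use p = 0.5, which maximizes p(1−p) at 0.25.
n = 0.25 × (z/E)² = 0.25 × (1.960/0.06)² = 266.78
Round up: n = 267.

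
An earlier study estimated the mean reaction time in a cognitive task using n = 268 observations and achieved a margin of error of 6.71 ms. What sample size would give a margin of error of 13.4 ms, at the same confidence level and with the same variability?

n = 68

Margin of error scales as 1/√n, so n₂ = n₁·(E₁/E₂)².
n₂ = 268 × (6.71/13.4)² = 268 × 0.2507 = 67.19
Round up: n₂ = 68.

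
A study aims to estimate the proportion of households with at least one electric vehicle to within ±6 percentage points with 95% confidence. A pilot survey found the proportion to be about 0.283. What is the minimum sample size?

For a proportion with margin E = 0.06 at 95% confidence, z = 1.960.
n = p̂(1−p̂)(z/E)² = 0.283 × 0.717 × (1.960/0.06)² = 216.53
Round up: n = 217.

n = 217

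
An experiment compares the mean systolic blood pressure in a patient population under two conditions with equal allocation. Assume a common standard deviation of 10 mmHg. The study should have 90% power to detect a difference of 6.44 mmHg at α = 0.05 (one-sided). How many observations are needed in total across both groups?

For two equal groups, n per group = 2·((z_α + z_β)·σ/δ)².
z_α = 1.645; z_β = 1.282 (power 90%).
n = 2 × (2.927 × 10 / 6.44)² = 2 × 20.66 = 41.32
Round up: n = 42 per group.
Total across both groups: 2 × 42 = 84.

84 total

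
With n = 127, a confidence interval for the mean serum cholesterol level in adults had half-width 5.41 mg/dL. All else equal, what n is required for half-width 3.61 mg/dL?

286

Margin of error scales as 1/√n, so n₂ = n₁·(E₁/E₂)².
n₂ = 127 × (5.41/3.61)² = 127 × 2.246 = 285.24
Round up: n₂ = 286.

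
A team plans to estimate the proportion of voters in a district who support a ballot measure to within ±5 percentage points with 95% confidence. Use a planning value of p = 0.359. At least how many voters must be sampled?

For a proportion with margin E = 0.05 at 95% confidence, z = 1.960.
n = p̂(1−p̂)(z/E)² = 0.359 × 0.641 × (1.960/0.05)² = 353.61
Round up: n = 354.

n = 354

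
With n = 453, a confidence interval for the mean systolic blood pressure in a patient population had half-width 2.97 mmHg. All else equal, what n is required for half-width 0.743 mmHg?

7239

Margin of error scales as 1/√n, so n₂ = n₁·(E₁/E₂)².
n₂ = 453 × (2.97/0.743)² = 453 × 15.98 = 7238.94
Round up: n₂ = 7239.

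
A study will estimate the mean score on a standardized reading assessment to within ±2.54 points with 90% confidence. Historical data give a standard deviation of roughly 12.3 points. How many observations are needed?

For a mean, the margin of error is E = z·σ/√n, so n = (zσ/E)².
At 90% confidence, z = 1.645.
n = (1.645 × 12.3 / 2.54)² = 63.46
Round up: n = 64.

n = 64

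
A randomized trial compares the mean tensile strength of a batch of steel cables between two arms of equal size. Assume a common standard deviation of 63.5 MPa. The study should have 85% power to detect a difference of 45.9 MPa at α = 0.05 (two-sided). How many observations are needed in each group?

For two equal groups, n per group = 2·((z_{α/2} + z_β)·σ/δ)².
z_{α/2} = 1.960; z_β = 1.036 (power 85%).
n = 2 × (2.996 × 63.5 / 45.9)² = 2 × 17.18 = 34.36
Round up: n = 35 per group.

35 per group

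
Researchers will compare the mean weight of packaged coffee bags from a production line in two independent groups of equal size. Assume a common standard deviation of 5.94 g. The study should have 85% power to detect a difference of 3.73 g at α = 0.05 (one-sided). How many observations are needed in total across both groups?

74 total

For two equal groups, n per group = 2·((z_α + z_β)·σ/δ)².
z_α = 1.645; z_β = 1.036 (power 85%).
n = 2 × (2.681 × 5.94 / 3.73)² = 2 × 18.23 = 36.46
Round up: n = 37 per group.
Total across both groups: 2 × 37 = 74.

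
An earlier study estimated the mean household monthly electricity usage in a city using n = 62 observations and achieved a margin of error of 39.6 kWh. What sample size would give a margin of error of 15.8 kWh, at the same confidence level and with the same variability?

Margin of error scales as 1/√n, so n₂ = n₁·(E₁/E₂)².
n₂ = 62 × (39.6/15.8)² = 62 × 6.282 = 389.48
Round up: n₂ = 390.

390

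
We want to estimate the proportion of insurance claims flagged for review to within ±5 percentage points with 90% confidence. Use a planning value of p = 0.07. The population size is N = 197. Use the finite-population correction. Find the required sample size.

53

For a proportion with margin E = 0.05 at 90% confidence, z = 1.645.
n = p̂(1−p̂)(z/E)² = 0.07 × 0.93 × (1.645/0.05)² = 70.46 — call this n₀.
Finite-population correction with N = 197: n = n₀ / (1 + (n₀−1)/N) = 70.46 / 1.353 = 52.08
Round up: n = 53.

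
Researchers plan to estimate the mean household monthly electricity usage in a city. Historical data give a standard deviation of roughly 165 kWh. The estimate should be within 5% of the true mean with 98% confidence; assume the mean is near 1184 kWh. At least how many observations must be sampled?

n = 43

For a mean, the margin of error is E = z·σ/√n, so n = (zσ/E)².
At 98% confidence, z = 2.326.
E = 5% of 1184 = 59.2 kWh.
n = (2.326 × 165 / 59.2)² = 42.03
Round up: n = 43.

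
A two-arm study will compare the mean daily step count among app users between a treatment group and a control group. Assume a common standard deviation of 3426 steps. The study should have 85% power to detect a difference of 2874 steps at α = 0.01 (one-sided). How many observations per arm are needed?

For two equal groups, n per group = 2·((z_α + z_β)·σ/δ)².
z_α = 2.326; z_β = 1.036 (power 85%).
n = 2 × (3.362 × 3426 / 2874)² = 2 × 16.06 = 32.12
Round up: n = 33 per group.

33 per group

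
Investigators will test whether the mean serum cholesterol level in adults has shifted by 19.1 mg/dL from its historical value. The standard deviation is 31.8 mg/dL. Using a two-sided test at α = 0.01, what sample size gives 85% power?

For a one-sample z-test, n = ((z_{α/2} + z_β)·σ/δ)².
z_{α/2} = 2.576 (two-sided α = 0.01); z_β = 1.036 (power 85% → β = 0.15).
n = (3.612 × 31.8 / 19.1)² = 36.16
Round up: n = 37.

37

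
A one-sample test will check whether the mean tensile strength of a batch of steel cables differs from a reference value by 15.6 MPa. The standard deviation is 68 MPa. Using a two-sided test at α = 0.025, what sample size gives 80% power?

181

For a one-sample z-test, n = ((z_{α/2} + z_β)·σ/δ)².
z_{α/2} = 2.241 (two-sided α = 0.025); z_β = 0.842 (power 80% → β = 0.2).
n = (3.083 × 68 / 15.6)² = 180.60
Round up: n = 181.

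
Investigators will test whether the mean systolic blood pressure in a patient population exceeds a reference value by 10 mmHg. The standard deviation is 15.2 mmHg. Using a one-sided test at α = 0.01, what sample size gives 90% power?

For a one-sample z-test, n = ((z_α + z_β)·σ/δ)².
z_α = 2.326 (one-sided α = 0.01); z_β = 1.282 (power 90% → β = 0.1).
n = (3.608 × 15.2 / 10)² = 30.08
Round up: n = 31.

31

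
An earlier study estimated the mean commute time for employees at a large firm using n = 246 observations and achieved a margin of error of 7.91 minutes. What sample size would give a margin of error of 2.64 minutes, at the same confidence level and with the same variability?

Margin of error scales as 1/√n, so n₂ = n₁·(E₁/E₂)².
n₂ = 246 × (7.91/2.64)² = 246 × 8.977 = 2208.34
Round up: n₂ = 2209.

2209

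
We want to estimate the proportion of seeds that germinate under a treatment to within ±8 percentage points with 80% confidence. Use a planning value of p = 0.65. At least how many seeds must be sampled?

For a proportion with margin E = 0.08 at 80% confidence, z = 1.282.
n = p̂(1−p̂)(z/E)² = 0.65 × 0.35 × (1.282/0.08)² = 58.42
Round up: n = 59.

59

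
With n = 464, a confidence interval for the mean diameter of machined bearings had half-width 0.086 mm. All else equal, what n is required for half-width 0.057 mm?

Margin of error scales as 1/√n, so n₂ = n₁·(E₁/E₂)².
n₂ = 464 × (0.086/0.057)² = 464 × 2.276 = 1056.06
Round up: n₂ = 1057.

1057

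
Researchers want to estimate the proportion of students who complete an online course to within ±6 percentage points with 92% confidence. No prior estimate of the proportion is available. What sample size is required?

For a proportion with margin E = 0.06 at 92% confidence, z = 1.751.
With no prior estimate, use p = 0.5, which maximizes p(1−p) at 0.25.
n = 0.25 × (z/E)² = 0.25 × (1.751/0.06)² = 212.92
Round up: n = 213.

213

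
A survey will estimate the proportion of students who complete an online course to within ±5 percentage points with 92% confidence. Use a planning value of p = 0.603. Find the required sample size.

For a proportion with margin E = 0.05 at 92% confidence, z = 1.751.
n = p̂(1−p̂)(z/E)² = 0.603 × 0.397 × (1.751/0.05)² = 293.59
Round up: n = 294.

294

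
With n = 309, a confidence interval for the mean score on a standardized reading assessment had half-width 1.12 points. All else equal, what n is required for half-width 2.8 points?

50

Margin of error scales as 1/√n, so n₂ = n₁·(E₁/E₂)².
n₂ = 309 × (1.12/2.8)² = 309 × 0.16 = 49.44
Round up: n₂ = 50.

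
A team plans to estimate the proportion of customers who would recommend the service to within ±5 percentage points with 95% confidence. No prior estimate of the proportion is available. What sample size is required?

For a proportion with margin E = 0.05 at 95% confidence, z = 1.960.
With no prior estimate, use p = 0.5, which maximizes p(1−p) at 0.25.
n = 0.25 × (z/E)² = 0.25 × (1.960/0.05)² = 384.16
Round up: n = 385.

385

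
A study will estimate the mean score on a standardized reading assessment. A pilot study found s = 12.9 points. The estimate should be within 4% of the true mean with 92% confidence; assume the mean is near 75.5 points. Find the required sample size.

For a mean, the margin of error is E = z·σ/√n, so n = (zσ/E)².
At 92% confidence, z = 1.751.
E = 4% of 75.5 = 3.02 points.
n = (1.751 × 12.9 / 3.02)² = 55.94
Round up: n = 56.

56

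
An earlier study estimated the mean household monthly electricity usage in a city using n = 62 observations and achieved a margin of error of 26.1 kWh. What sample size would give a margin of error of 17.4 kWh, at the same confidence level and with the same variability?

n = 140

Margin of error scales as 1/√n, so n₂ = n₁·(E₁/E₂)².
n₂ = 62 × (26.1/17.4)² = 62 × 2.25 = 139.50
Round up: n₂ = 140.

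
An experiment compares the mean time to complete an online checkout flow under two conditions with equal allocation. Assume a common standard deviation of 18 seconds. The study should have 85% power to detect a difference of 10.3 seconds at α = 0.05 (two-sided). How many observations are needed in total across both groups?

For two equal groups, n per group = 2·((z_{α/2} + z_β)·σ/δ)².
z_{α/2} = 1.960; z_β = 1.036 (power 85%).
n = 2 × (2.996 × 18 / 10.3)² = 2 × 27.41 = 54.82
Round up: n = 55 per group.
Total across both groups: 2 × 55 = 110.

110 total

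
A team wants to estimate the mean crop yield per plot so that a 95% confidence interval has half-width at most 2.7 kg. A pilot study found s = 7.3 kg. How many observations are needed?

For a mean, the margin of error is E = z·σ/√n, so n = (zσ/E)².
At 95% confidence, z = 1.960.
n = (1.960 × 7.3 / 2.7)² = 28.08
Round up: n = 29.

n = 29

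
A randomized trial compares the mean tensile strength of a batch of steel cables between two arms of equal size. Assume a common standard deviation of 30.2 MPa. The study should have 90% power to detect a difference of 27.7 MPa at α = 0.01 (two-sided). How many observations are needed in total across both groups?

72 total

For two equal groups, n per group = 2·((z_{α/2} + z_β)·σ/δ)².
z_{α/2} = 2.576; z_β = 1.282 (power 90%).
n = 2 × (3.858 × 30.2 / 27.7)² = 2 × 17.69 = 35.38
Round up: n = 36 per group.
Total across both groups: 2 × 36 = 72.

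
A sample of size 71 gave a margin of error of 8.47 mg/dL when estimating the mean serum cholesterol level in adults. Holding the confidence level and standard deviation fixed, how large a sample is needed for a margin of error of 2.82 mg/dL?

641

Margin of error scales as 1/√n, so n₂ = n₁·(E₁/E₂)².
n₂ = 71 × (8.47/2.82)² = 71 × 9.021 = 640.49
Round up: n₂ = 641.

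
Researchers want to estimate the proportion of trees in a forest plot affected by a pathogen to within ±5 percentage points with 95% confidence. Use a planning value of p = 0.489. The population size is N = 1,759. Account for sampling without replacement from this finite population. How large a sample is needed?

For a proportion with margin E = 0.05 at 95% confidence, z = 1.960.
n = p̂(1−p̂)(z/E)² = 0.489 × 0.511 × (1.960/0.05)² = 383.97 — call this n₀.
Finite-population correction with N = 1,759: n = n₀ / (1 + (n₀−1)/N) = 383.97 / 1.218 = 315.25
Round up: n = 316.

316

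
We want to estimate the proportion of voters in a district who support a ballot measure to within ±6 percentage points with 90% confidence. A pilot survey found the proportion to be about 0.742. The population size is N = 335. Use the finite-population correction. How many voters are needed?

n = 101

For a proportion with margin E = 0.06 at 90% confidence, z = 1.645.
n = p̂(1−p̂)(z/E)² = 0.742 × 0.258 × (1.645/0.06)² = 143.90 — call this n₀.
Finite-population correction with N = 335: n = n₀ / (1 + (n₀−1)/N) = 143.90 / 1.427 = 100.84
Round up: n = 101.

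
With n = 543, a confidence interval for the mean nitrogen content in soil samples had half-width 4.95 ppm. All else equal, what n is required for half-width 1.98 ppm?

Margin of error scales as 1/√n, so n₂ = n₁·(E₁/E₂)².
n₂ = 543 × (4.95/1.98)² = 543 × 6.25 = 3393.75
Round up: n₂ = 3394.

3394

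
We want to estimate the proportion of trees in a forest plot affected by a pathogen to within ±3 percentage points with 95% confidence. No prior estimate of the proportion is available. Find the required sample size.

n = 1068

For a proportion with margin E = 0.03 at 95% confidence, z = 1.960.
With no prior estimate, use p = 0.5, which maximizes p(1−p) at 0.25.
n = 0.25 × (z/E)² = 0.25 × (1.960/0.03)² = 1067.11
Round up: n = 1068.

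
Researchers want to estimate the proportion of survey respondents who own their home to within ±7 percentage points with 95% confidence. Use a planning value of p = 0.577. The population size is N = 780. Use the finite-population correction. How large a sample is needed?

For a proportion with margin E = 0.07 at 95% confidence, z = 1.960.
n = p̂(1−p̂)(z/E)² = 0.577 × 0.423 × (1.960/0.07)² = 191.35 — call this n₀.
Finite-population correction with N = 780: n = n₀ / (1 + (n₀−1)/N) = 191.35 / 1.244 = 153.82
Round up: n = 154.

154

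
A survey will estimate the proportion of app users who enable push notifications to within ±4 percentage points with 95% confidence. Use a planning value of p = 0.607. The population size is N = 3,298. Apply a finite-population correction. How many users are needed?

n = 489

For a proportion with margin E = 0.04 at 95% confidence, z = 1.960.
n = p̂(1−p̂)(z/E)² = 0.607 × 0.393 × (1.960/0.04)² = 572.76 — call this n₀.
Finite-population correction with N = 3,298: n = n₀ / (1 + (n₀−1)/N) = 572.76 / 1.173 = 488.29
Round up: n = 489.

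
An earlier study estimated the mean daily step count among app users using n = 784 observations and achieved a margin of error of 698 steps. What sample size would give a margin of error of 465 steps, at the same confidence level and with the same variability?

1767

Margin of error scales as 1/√n, so n₂ = n₁·(E₁/E₂)².
n₂ = 784 × (698/465)² = 784 × 2.253 = 1766.35
Round up: n₂ = 1767.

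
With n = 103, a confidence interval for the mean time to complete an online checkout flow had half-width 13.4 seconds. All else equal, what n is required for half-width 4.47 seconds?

Margin of error scales as 1/√n, so n₂ = n₁·(E₁/E₂)².
n₂ = 103 × (13.4/4.47)² = 103 × 8.987 = 925.66
Round up: n₂ = 926.

926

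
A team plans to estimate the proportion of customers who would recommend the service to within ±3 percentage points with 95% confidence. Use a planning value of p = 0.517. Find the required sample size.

For a proportion with margin E = 0.03 at 95% confidence, z = 1.960.
n = p̂(1−p̂)(z/E)² = 0.517 × 0.483 × (1.960/0.03)² = 1065.88
Round up: n = 1066.

1066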